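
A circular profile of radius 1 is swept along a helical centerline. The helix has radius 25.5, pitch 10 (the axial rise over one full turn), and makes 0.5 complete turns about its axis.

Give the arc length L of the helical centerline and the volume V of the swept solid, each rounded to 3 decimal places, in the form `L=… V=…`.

2πR = 2π·25.5 = 160.221225
per-turn = √(160.221225² + 10²) = √(25670.8410 + 100) = √25770.8410 = 160.532991
L = 0.5 × 160.532991 = 80.266495
V = π·1² × L = 3.141593 × 80.266495 = 252.164632

L=80.266 V=252.165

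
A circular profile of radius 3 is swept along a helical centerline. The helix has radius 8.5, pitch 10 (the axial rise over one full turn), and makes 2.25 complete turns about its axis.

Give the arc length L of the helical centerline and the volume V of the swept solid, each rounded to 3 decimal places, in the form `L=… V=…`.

2πR = 2π·8.5 = 53.407075
per-turn = √(53.407075² + 10²) = √(2852.3157 + 100) = √2952.3157 = 54.335216
L = 2.25 × 54.335216 = 122.254235
V = π·3² × L = 28.274334 × 122.254235 = 3456.657072

L=122.254 V=3456.657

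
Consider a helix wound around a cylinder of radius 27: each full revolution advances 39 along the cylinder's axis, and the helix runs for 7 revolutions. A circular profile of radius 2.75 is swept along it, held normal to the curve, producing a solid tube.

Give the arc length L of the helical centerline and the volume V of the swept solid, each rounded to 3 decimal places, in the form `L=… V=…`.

L=1218.498 V=28949.436

2πR = 2π·27 = 169.646003
per-turn = √(169.646003² + 39²) = √(28779.7664 + 1521) = √30300.7664 = 174.071153
L = 7 × 174.071153 = 1218.498074
V = π·2.75² × L = 23.758294 × 1218.498074 = 28949.436009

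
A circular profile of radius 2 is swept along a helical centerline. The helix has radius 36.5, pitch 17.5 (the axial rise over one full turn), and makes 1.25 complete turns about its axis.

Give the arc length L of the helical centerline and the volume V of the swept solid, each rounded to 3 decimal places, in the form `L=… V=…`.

2πR = 2π·36.5 = 229.336264
per-turn = √(229.336264² + 17.5²) = √(52595.1219 + 306.25) = √52901.3719 = 230.002982
L = 1.25 × 230.002982 = 287.503728
V = π·2² × L = 12.566371 × 287.503728 = 3612.878397

L=287.504 V=3612.878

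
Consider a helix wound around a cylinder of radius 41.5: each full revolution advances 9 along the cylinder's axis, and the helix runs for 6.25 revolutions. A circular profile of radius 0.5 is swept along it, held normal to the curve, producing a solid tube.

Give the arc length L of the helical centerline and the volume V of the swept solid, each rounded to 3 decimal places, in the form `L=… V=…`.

2πR = 2π·41.5 = 260.752190
per-turn = √(260.752190² + 9²) = √(67991.7047 + 81) = √68072.7047 = 260.907464
L = 6.25 × 260.907464 = 1630.671649
V = π·0.5² × L = 0.785398 × 1630.671649 = 1280.726519

L=1630.672 V=1280.727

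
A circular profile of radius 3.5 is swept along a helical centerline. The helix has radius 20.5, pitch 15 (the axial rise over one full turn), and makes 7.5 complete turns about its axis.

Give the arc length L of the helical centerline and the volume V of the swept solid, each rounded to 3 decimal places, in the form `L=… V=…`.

L=972.568 V=37428.813

2πR = 2π·20.5 = 128.805299
per-turn = √(128.805299² + 15²) = √(16590.8050 + 225) = √16815.8050 = 129.675769
L = 7.5 × 129.675769 = 972.568266
V = π·3.5² × L = 38.484510 × 972.568266 = 37428.813147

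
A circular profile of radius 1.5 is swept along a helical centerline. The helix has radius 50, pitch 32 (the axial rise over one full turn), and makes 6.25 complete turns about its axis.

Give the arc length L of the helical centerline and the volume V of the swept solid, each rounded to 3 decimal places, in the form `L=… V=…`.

2πR = 2π·50 = 314.159265
per-turn = √(314.159265² + 32²) = √(98696.0440 + 1024) = √99720.0440 = 315.784806
L = 6.25 × 315.784806 = 1973.655041
V = π·1.5² × L = 7.068583 × 1973.655041 = 13950.945396

L=1973.655 V=13950.945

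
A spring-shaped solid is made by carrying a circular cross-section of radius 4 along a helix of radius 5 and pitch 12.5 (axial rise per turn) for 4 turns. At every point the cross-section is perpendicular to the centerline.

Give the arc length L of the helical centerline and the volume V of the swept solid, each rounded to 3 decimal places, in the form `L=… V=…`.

L=135.246 V=6798.184

2πR = 2π·5 = 31.415927
per-turn = √(31.415927² + 12.5²) = √(986.9604 + 156.25) = √1143.2104 = 33.811395
L = 4 × 33.811395 = 135.245580
V = π·4² × L = 50.265482 × 135.245580 = 6798.184354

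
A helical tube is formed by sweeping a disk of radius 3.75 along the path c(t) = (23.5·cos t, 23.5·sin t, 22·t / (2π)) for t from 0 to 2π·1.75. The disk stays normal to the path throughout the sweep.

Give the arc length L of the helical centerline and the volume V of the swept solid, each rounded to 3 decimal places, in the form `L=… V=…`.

L=261.248 V=11541.602

2πR = 2π·23.5 = 147.654855
per-turn = √(147.654855² + 22²) = √(21801.9561 + 484) = √22285.9561 = 149.284815
L = 1.75 × 149.284815 = 261.248427
V = π·3.75² × L = 44.178647 × 261.248427 = 11541.601956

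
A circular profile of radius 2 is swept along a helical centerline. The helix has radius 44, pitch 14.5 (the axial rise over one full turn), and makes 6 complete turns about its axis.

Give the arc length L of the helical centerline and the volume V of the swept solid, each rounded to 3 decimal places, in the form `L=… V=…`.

2πR = 2π·44 = 276.460154
per-turn = √(276.460154² + 14.5²) = √(76430.2165 + 210.25) = √76640.4665 = 276.840146
L = 6 × 276.840146 = 1661.040876
V = π·2² × L = 12.566371 × 1661.040876 = 20873.255260

L=1661.041 V=20873.255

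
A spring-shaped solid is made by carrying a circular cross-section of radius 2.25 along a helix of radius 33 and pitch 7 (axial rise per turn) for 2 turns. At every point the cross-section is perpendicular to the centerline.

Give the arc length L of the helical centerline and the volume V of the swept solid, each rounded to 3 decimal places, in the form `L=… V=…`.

2πR = 2π·33 = 207.345115
per-turn = √(207.345115² + 7²) = √(42991.9968 + 49) = √43040.9968 = 207.463242
L = 2 × 207.463242 = 414.926484
V = π·2.25² × L = 15.904313 × 414.926484 = 6599.120593

L=414.926 V=6599.121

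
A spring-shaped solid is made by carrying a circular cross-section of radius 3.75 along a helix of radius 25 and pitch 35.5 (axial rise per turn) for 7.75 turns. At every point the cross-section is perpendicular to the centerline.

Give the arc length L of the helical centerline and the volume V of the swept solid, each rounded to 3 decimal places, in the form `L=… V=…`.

2πR = 2π·25 = 157.079633
per-turn = √(157.079633² + 35.5²) = √(24674.0110 + 1260.25) = √25934.2610 = 161.041178
L = 7.75 × 161.041178 = 1248.069129
V = π·3.75² × L = 44.178647 × 1248.069129 = 55138.005109

L=1248.069 V=55138.005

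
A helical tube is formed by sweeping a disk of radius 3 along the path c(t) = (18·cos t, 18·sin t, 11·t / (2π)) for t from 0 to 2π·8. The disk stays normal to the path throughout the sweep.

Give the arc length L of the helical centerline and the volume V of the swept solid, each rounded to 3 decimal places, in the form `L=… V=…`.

2πR = 2π·18 = 113.097336
per-turn = √(113.097336² + 11²) = √(12791.0073 + 121) = √12912.0073 = 113.631014
L = 8 × 113.631014 = 909.048111
V = π·3² × L = 28.274334 × 909.048111 = 25702.729795

L=909.048 V=25702.730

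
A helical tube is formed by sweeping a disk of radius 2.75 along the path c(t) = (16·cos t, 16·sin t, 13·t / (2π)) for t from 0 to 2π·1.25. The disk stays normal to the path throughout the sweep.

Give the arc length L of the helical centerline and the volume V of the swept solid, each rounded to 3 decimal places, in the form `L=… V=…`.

L=126.710 V=3010.414

2πR = 2π·16 = 100.530965
per-turn = √(100.530965² + 13²) = √(10106.4749 + 169) = √10275.4749 = 101.368017
L = 1.25 × 101.368017 = 126.710021
V = π·2.75² × L = 23.758294 × 126.710021 = 3010.413999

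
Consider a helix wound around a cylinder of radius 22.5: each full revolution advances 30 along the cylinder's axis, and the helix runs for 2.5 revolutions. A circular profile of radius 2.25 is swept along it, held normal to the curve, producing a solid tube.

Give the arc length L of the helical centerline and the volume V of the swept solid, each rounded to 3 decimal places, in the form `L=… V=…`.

2πR = 2π·22.5 = 141.371669
per-turn = √(141.371669² + 30²) = √(19985.9489 + 900) = √20885.9489 = 144.519718
L = 2.5 × 144.519718 = 361.299295
V = π·2.25² × L = 15.904313 × 361.299295 = 5746.217008

L=361.299 V=5746.217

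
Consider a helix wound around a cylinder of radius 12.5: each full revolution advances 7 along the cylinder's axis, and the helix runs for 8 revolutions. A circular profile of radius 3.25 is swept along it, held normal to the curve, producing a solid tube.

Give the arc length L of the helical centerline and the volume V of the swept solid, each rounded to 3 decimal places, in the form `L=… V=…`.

L=630.809 V=20932.185

2πR = 2π·12.5 = 78.539816
per-turn = √(78.539816² + 7²) = √(6168.5028 + 49) = √6217.5028 = 78.851143
L = 8 × 78.851143 = 630.809144
V = π·3.25² × L = 33.183072 × 630.809144 = 20932.185495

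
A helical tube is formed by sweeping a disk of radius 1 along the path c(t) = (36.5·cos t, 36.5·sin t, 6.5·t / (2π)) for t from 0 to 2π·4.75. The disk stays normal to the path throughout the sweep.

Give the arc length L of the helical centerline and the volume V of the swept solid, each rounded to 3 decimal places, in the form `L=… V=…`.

L=1089.785 V=3423.660

2πR = 2π·36.5 = 229.336264
per-turn = √(229.336264² + 6.5²) = √(52595.1219 + 42.25) = √52637.3719 = 229.428359
L = 4.75 × 229.428359 = 1089.784705
V = π·1² × L = 3.141593 × 1089.784705 = 3423.659622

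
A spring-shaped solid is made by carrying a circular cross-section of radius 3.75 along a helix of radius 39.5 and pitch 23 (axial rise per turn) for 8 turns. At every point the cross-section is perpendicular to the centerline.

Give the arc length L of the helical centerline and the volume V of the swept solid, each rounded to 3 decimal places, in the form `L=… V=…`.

2πR = 2π·39.5 = 248.185820
per-turn = √(248.185820² + 23²) = √(61596.2011 + 529) = √62125.2011 = 249.249275
L = 8 × 249.249275 = 1993.994200
V = π·3.75² × L = 44.178647 × 1993.994200 = 88091.965251

L=1993.994 V=88091.965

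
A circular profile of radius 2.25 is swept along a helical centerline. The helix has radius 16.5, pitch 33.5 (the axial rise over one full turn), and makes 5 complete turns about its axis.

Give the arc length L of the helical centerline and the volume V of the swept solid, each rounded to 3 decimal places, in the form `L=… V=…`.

2πR = 2π·16.5 = 103.672558
per-turn = √(103.672558² + 33.5²) = √(10747.9992 + 1122.25) = √11870.2492 = 108.950673
L = 5 × 108.950673 = 544.753366
V = π·2.25² × L = 15.904313 × 544.753366 = 8663.927937

L=544.753 V=8663.928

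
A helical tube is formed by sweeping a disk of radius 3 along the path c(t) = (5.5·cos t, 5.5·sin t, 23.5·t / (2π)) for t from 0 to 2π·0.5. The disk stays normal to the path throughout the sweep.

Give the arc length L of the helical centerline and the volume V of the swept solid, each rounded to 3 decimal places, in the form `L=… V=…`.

L=20.895 V=590.804

2πR = 2π·5.5 = 34.557519
per-turn = √(34.557519² + 23.5²) = √(1194.2221 + 552.25) = √1746.4721 = 41.790814
L = 0.5 × 41.790814 = 20.895407
V = π·3² × L = 28.274334 × 20.895407 = 590.803714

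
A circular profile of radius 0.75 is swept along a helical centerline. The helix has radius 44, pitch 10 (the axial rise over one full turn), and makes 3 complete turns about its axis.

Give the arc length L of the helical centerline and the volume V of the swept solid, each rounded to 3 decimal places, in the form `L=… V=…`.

L=829.923 V=1466.595

2πR = 2π·44 = 276.460154
per-turn = √(276.460154² + 10²) = √(76430.2165 + 100) = √76530.2165 = 276.640952
L = 3 × 276.640952 = 829.922857
V = π·0.75² × L = 1.767146 × 829.922857 = 1466.594747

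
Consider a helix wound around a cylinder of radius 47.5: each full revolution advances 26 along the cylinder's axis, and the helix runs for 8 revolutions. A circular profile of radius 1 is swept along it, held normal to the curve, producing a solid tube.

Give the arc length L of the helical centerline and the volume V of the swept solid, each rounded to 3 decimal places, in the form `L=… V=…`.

L=2396.653 V=7529.309

2πR = 2π·47.5 = 298.451302
per-turn = √(298.451302² + 26²) = √(89073.1797 + 676) = √89749.1797 = 299.581675
L = 8 × 299.581675 = 2396.653396
V = π·1² × L = 3.141593 × 2396.653396 = 7529.308703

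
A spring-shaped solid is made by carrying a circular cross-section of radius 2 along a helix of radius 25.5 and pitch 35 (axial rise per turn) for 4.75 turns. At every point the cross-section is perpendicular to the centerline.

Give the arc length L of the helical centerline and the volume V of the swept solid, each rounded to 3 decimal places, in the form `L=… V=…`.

L=778.998 V=9789.174

2πR = 2π·25.5 = 160.221225
per-turn = √(160.221225² + 35²) = √(25670.8410 + 1225) = √26895.8410 = 163.999515
L = 4.75 × 163.999515 = 778.997698
V = π·2² × L = 12.566371 × 778.997698 = 9789.173782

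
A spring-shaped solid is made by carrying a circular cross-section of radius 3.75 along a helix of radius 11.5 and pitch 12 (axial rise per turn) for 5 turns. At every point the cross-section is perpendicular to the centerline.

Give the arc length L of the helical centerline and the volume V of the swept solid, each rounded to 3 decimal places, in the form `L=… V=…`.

L=366.232 V=16179.612

2πR = 2π·11.5 = 72.256631
per-turn = √(72.256631² + 12²) = √(5221.0207 + 144) = √5365.0207 = 73.246302
L = 5 × 73.246302 = 366.231509
V = π·3.75² × L = 44.178647 × 366.231509 = 16179.612444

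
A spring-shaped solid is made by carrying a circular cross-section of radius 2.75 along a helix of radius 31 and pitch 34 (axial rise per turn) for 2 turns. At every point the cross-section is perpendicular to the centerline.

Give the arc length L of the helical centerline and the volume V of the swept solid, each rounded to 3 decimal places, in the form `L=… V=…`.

L=395.448 V=9395.168

2πR = 2π·31 = 194.778745
per-turn = √(194.778745² + 34²) = √(37938.7593 + 1156) = √39094.7593 = 197.723947
L = 2 × 197.723947 = 395.447895
V = π·2.75² × L = 23.758294 × 395.447895 = 9395.167515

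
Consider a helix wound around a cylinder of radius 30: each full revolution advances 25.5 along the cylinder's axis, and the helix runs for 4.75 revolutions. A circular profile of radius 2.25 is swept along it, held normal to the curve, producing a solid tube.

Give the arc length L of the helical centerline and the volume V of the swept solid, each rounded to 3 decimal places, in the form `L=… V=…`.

2πR = 2π·30 = 188.495559
per-turn = √(188.495559² + 25.5²) = √(35530.5758 + 650.25) = √36180.8258 = 190.212581
L = 4.75 × 190.212581 = 903.509758
V = π·2.25² × L = 15.904313 × 903.509758 = 14369.701820

L=903.510 V=14369.702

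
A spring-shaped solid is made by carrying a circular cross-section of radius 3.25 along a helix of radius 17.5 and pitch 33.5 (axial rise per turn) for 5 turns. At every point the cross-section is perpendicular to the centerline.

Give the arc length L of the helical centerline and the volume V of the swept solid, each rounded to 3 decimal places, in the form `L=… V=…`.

L=574.729 V=19071.258

2πR = 2π·17.5 = 109.955743
per-turn = √(109.955743² + 33.5²) = √(12090.2654 + 1122.25) = √13212.5154 = 114.945706
L = 5 × 114.945706 = 574.728531
V = π·3.25² × L = 33.183072 × 574.728531 = 19071.258469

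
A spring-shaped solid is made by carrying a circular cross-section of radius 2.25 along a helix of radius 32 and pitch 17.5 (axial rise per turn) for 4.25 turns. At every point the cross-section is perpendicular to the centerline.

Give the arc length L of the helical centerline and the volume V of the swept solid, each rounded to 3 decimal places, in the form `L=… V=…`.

L=857.744 V=13641.826

2πR = 2π·32 = 201.061930
per-turn = √(201.061930² + 17.5²) = √(40425.8996 + 306.25) = √40732.1496 = 201.822074
L = 4.25 × 201.822074 = 857.743815
V = π·2.25² × L = 15.904313 × 857.743815 = 13641.825948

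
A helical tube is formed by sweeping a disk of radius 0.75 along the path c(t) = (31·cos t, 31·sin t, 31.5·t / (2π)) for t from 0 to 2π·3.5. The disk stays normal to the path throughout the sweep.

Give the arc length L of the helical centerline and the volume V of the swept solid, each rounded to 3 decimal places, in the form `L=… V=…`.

L=690.583 V=1220.361

2πR = 2π·31 = 194.778745
per-turn = √(194.778745² + 31.5²) = √(37938.7593 + 992.25) = √38931.0093 = 197.309425
L = 3.5 × 197.309425 = 690.582989
V = π·0.75² × L = 1.767146 × 690.582989 = 1220.360875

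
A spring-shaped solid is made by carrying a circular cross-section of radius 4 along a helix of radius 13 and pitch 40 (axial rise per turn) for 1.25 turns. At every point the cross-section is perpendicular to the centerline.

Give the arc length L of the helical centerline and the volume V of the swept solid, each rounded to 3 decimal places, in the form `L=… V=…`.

2πR = 2π·13 = 81.681409
per-turn = √(81.681409² + 40²) = √(6671.8526 + 1600) = √8271.8526 = 90.949726
L = 1.25 × 90.949726 = 113.687157
V = π·4² × L = 50.265482 × 113.687157 = 5714.539792

L=113.687 V=5714.540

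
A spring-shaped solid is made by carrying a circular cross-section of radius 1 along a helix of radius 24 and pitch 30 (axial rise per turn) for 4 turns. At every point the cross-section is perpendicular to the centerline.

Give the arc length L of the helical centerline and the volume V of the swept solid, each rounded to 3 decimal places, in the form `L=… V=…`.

L=615.007 V=1932.100

2πR = 2π·24 = 150.796447
per-turn = √(150.796447² + 30²) = √(22739.5685 + 900) = √23639.5685 = 153.751646
L = 4 × 153.751646 = 615.006583
V = π·1² × L = 3.141593 × 615.006583 = 1932.100162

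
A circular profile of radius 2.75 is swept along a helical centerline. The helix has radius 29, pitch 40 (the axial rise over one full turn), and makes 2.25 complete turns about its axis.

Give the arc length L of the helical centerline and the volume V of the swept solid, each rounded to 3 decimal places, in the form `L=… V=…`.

2πR = 2π·29 = 182.212374
per-turn = √(182.212374² + 40²) = √(33201.3492 + 1600) = √34801.3492 = 186.551197
L = 2.25 × 186.551197 = 419.740194
V = π·2.75² × L = 23.758294 × 419.740194 = 9972.311115

L=419.740 V=9972.311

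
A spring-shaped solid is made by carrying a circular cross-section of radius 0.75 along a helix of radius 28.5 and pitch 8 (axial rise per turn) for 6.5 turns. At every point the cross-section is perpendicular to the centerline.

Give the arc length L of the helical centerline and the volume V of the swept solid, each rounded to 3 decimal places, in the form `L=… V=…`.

2πR = 2π·28.5 = 179.070781
per-turn = √(179.070781² + 8²) = √(32066.3447 + 64) = √32130.3447 = 179.249392
L = 6.5 × 179.249392 = 1165.121051
V = π·0.75² × L = 1.767146 × 1165.121051 = 2058.938851

L=1165.121 V=2058.939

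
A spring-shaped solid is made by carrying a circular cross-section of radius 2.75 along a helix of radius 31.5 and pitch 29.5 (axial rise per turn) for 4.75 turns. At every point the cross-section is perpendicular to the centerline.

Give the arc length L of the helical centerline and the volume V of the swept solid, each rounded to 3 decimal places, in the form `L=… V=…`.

L=950.507 V=22582.426

2πR = 2π·31.5 = 197.920337
per-turn = √(197.920337² + 29.5²) = √(39172.4599 + 870.25) = √40042.7099 = 200.106746
L = 4.75 × 200.106746 = 950.507044
V = π·2.75² × L = 23.758294 × 950.507044 = 22582.426230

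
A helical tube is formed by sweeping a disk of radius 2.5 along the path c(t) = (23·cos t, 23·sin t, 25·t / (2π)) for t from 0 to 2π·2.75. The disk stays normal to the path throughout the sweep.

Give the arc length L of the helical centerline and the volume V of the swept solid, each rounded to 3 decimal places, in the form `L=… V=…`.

2πR = 2π·23 = 144.513262
per-turn = √(144.513262² + 25²) = √(20884.0829 + 625) = √21509.0829 = 146.659752
L = 2.75 × 146.659752 = 403.314319
V = π·2.5² × L = 19.634954 × 403.314319 = 7919.058126

L=403.314 V=7919.058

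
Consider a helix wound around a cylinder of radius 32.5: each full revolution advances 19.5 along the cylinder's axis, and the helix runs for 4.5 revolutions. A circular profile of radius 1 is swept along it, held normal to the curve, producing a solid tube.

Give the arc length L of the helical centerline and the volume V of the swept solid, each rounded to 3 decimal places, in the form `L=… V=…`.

L=923.096 V=2899.992

2πR = 2π·32.5 = 204.203522
per-turn = √(204.203522² + 19.5²) = √(41699.0786 + 380.25) = √42079.3286 = 205.132466
L = 4.5 × 205.132466 = 923.096097
V = π·1² × L = 3.141593 × 923.096097 = 2899.991916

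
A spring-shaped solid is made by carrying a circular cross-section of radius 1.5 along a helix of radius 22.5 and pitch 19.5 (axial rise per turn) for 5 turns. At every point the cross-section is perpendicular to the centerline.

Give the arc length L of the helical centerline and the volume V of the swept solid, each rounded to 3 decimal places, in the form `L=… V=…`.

2πR = 2π·22.5 = 141.371669
per-turn = √(141.371669² + 19.5²) = √(19985.9489 + 380.25) = √20366.1989 = 142.710192
L = 5 × 142.710192 = 713.550960
V = π·1.5² × L = 7.068583 × 713.550960 = 5043.794523

L=713.551 V=5043.795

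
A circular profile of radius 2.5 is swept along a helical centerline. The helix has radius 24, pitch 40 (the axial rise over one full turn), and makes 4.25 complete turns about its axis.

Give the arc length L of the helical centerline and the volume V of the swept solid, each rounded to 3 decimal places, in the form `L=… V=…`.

L=663.049 V=13018.929

2πR = 2π·24 = 150.796447
per-turn = √(150.796447² + 40²) = √(22739.5685 + 1600) = √24339.5685 = 156.011437
L = 4.25 × 156.011437 = 663.048608
V = π·2.5² × L = 19.634954 × 663.048608 = 13018.928977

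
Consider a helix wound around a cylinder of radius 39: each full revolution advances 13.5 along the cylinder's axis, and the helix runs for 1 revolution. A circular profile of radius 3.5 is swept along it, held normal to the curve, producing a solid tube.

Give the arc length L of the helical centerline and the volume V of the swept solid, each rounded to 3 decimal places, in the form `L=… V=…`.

L=245.416 V=9444.707

2πR = 2π·39 = 245.044227
per-turn = √(245.044227² + 13.5²) = √(60046.6732 + 182.25) = √60228.9232 = 245.415817
L = 1 × 245.415817 = 245.415817
V = π·3.5² × L = 38.484510 × 245.415817 = 9444.707461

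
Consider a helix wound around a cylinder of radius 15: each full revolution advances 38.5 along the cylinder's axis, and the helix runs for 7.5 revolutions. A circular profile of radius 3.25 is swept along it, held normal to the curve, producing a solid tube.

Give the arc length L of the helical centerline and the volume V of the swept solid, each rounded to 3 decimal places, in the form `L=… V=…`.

L=763.561 V=25337.297

2πR = 2π·15 = 94.247780
per-turn = √(94.247780² + 38.5²) = √(8882.6440 + 1482.25) = √10364.8940 = 101.808123
L = 7.5 × 101.808123 = 763.560924
V = π·3.25² × L = 33.183072 × 763.560924 = 25337.297440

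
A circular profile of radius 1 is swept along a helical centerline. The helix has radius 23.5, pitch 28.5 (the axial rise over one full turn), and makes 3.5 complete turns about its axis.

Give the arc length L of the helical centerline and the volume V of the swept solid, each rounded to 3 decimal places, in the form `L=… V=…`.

L=526.331 V=1653.517

2πR = 2π·23.5 = 147.654855
per-turn = √(147.654855² + 28.5²) = √(21801.9561 + 812.25) = √22614.2061 = 150.380205
L = 3.5 × 150.380205 = 526.330718
V = π·1² × L = 3.141593 × 526.330718 = 1653.516718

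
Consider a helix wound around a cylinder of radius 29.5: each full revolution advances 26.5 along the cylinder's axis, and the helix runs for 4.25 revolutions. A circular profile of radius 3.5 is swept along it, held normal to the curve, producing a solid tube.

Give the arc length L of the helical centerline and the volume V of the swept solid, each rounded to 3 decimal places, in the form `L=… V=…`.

L=795.765 V=30624.611

2πR = 2π·29.5 = 185.353967
per-turn = √(185.353967² + 26.5²) = √(34356.0929 + 702.25) = √35058.3429 = 187.238732
L = 4.25 × 187.238732 = 795.764613
V = π·3.5² × L = 38.484510 × 795.764613 = 30624.611204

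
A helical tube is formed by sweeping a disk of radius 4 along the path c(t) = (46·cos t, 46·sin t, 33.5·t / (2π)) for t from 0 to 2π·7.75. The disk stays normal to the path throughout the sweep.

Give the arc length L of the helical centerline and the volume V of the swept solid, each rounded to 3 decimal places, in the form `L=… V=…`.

L=2254.951 V=113346.223

2πR = 2π·46 = 289.026524
per-turn = √(289.026524² + 33.5²) = √(83536.3317 + 1122.25) = √84658.5817 = 290.961478
L = 7.75 × 290.961478 = 2254.951454
V = π·4² × L = 50.265482 × 2254.951454 = 113346.222759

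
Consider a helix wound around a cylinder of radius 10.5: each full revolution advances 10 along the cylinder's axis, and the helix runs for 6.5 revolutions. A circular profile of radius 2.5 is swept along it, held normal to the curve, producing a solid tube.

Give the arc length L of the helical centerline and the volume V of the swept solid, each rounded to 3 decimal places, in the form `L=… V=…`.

L=433.726 V=8516.183

2πR = 2π·10.5 = 65.973446
per-turn = √(65.973446² + 10²) = √(4352.4955 + 100) = √4452.4955 = 66.727023
L = 6.5 × 66.727023 = 433.725647
V = π·2.5² × L = 19.634954 × 433.725647 = 8516.183158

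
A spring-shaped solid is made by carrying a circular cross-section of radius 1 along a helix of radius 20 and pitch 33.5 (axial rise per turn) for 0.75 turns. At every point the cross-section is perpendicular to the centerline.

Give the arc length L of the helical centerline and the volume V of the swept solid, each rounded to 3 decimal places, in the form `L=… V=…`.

2πR = 2π·20 = 125.663706
per-turn = √(125.663706² + 33.5²) = √(15791.3670 + 1122.25) = √16913.6170 = 130.052363
L = 0.75 × 130.052363 = 97.539272
V = π·1² × L = 3.141593 × 97.539272 = 306.428660

L=97.539 V=306.429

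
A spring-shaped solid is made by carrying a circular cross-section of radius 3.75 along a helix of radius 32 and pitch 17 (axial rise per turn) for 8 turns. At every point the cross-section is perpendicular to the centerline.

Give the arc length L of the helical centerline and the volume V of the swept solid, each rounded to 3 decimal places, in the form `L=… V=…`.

2πR = 2π·32 = 201.061930
per-turn = √(201.061930² + 17²) = √(40425.8996 + 289) = √40714.8996 = 201.779334
L = 8 × 201.779334 = 1614.234672
V = π·3.75² × L = 44.178647 × 1614.234672 = 71314.703249

L=1614.235 V=71314.703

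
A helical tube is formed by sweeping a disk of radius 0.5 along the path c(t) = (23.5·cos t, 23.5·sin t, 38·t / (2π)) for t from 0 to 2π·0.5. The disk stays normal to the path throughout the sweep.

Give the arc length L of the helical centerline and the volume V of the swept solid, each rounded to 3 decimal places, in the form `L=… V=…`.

2πR = 2π·23.5 = 147.654855
per-turn = √(147.654855² + 38²) = √(21801.9561 + 1444) = √23245.9561 = 152.466246
L = 0.5 × 152.466246 = 76.233123
V = π·0.5² × L = 0.785398 × 76.233123 = 59.873355

L=76.233 V=59.873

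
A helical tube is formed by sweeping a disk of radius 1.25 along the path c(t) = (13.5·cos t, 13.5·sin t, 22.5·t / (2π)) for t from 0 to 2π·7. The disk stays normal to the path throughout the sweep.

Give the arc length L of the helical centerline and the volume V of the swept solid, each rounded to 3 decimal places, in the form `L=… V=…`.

2πR = 2π·13.5 = 84.823002
per-turn = √(84.823002² + 22.5²) = √(7194.9416 + 506.25) = √7701.1916 = 87.756433
L = 7 × 87.756433 = 614.295034
V = π·1.25² × L = 4.908739 × 614.295034 = 3015.413697

L=614.295 V=3015.414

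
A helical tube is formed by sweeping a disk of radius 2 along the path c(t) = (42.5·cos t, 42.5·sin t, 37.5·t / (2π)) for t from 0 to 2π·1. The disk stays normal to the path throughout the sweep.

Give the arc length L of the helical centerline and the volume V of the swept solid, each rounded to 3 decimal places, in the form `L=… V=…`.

2πR = 2π·42.5 = 267.035376
per-turn = √(267.035376² + 37.5²) = √(71307.8918 + 1406.25) = √72714.1418 = 269.655598
L = 1 × 269.655598 = 269.655598
V = π·2² × L = 12.566371 × 269.655598 = 3388.592189

L=269.656 V=3388.592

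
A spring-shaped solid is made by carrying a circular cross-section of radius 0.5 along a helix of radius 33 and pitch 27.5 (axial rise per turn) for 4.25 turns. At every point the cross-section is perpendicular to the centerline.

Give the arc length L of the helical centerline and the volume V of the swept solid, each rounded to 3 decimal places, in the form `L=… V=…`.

2πR = 2π·33 = 207.345115
per-turn = √(207.345115² + 27.5²) = √(42991.9968 + 756.25) = √43748.2468 = 209.160816
L = 4.25 × 209.160816 = 888.933466
V = π·0.5² × L = 0.785398 × 888.933466 = 698.166712

L=888.933 V=698.167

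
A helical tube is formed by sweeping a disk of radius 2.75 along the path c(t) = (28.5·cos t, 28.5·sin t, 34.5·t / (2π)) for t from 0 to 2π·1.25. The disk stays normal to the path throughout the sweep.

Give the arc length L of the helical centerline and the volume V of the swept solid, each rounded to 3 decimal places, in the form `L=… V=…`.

2πR = 2π·28.5 = 179.070781
per-turn = √(179.070781² + 34.5²) = √(32066.3447 + 1190.25) = √33256.5947 = 182.363907
L = 1.25 × 182.363907 = 227.954884
V = π·2.75² × L = 23.758294 × 227.954884 = 5415.819258

L=227.955 V=5415.819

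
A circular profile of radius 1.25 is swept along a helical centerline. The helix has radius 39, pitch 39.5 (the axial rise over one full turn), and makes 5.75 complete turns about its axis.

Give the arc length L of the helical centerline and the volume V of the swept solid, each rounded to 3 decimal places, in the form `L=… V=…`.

2πR = 2π·39 = 245.044227
per-turn = √(245.044227² + 39.5²) = √(60046.6732 + 1560.25) = √61606.9232 = 248.207420
L = 5.75 × 248.207420 = 1427.192663
V = π·1.25² × L = 4.908739 × 1427.192663 = 7005.715602

L=1427.193 V=7005.716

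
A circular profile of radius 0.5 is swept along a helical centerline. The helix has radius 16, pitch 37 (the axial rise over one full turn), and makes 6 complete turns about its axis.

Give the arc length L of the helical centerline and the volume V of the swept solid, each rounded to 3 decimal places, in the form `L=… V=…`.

2πR = 2π·16 = 100.530965
per-turn = √(100.530965² + 37²) = √(10106.4749 + 1369) = √11475.4749 = 107.123643
L = 6 × 107.123643 = 642.741858
V = π·0.5² × L = 0.785398 × 642.741858 = 504.808275

L=642.742 V=504.808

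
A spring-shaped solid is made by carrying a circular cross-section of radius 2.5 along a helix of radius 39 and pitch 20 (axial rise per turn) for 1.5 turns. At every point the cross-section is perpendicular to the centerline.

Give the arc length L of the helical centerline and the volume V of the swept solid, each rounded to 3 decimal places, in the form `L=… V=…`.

2πR = 2π·39 = 245.044227
per-turn = √(245.044227² + 20²) = √(60046.6732 + 400) = √60446.6732 = 245.859051
L = 1.5 × 245.859051 = 368.788577
V = π·2.5² × L = 19.634954 × 368.788577 = 7241.146780

L=368.789 V=7241.147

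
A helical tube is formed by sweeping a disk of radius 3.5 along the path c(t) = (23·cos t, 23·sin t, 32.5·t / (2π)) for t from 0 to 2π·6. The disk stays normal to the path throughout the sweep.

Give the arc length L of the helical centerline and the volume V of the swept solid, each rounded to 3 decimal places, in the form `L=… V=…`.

L=888.736 V=34202.576

2πR = 2π·23 = 144.513262
per-turn = √(144.513262² + 32.5²) = √(20884.0829 + 1056.25) = √21940.3329 = 148.122695
L = 6 × 148.122695 = 888.736173
V = π·3.5² × L = 38.484510 × 888.736173 = 34202.576136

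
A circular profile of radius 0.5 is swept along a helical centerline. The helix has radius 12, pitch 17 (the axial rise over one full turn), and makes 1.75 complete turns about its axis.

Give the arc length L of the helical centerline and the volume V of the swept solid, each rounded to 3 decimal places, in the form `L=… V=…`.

2πR = 2π·12 = 75.398224
per-turn = √(75.398224² + 17²) = √(5684.8921 + 289) = √5973.8921 = 77.290958
L = 1.75 × 77.290958 = 135.259176
V = π·0.5² × L = 0.785398 × 135.259176 = 106.232308

L=135.259 V=106.232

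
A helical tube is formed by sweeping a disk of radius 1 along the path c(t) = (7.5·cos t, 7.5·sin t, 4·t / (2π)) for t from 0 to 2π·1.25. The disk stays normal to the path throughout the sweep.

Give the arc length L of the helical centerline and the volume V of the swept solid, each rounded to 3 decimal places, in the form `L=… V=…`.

L=59.117 V=185.721

2πR = 2π·7.5 = 47.123890
per-turn = √(47.123890² + 4²) = √(2220.6610 + 16) = √2236.6610 = 47.293350
L = 1.25 × 47.293350 = 59.116688
V = π·1² × L = 3.141593 × 59.116688 = 185.720553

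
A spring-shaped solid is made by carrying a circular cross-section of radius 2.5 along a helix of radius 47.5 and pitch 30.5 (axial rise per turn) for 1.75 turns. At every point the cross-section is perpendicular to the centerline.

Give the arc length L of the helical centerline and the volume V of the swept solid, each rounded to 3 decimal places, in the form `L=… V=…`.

L=525.010 V=10308.547

2πR = 2π·47.5 = 298.451302
per-turn = √(298.451302² + 30.5²) = √(89073.1797 + 930.25) = √90003.4297 = 300.005716
L = 1.75 × 300.005716 = 525.010003
V = π·2.5² × L = 19.634954 × 525.010003 = 10308.547308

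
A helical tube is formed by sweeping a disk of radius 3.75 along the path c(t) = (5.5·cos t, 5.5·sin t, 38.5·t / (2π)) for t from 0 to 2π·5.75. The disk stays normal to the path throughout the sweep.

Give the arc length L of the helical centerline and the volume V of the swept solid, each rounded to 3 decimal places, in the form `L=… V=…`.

2πR = 2π·5.5 = 34.557519
per-turn = √(34.557519² + 38.5²) = √(1194.2221 + 1482.25) = √2676.4721 = 51.734632
L = 5.75 × 51.734632 = 297.474133
V = π·3.75² × L = 44.178647 × 297.474133 = 13142.004627

L=297.474 V=13142.005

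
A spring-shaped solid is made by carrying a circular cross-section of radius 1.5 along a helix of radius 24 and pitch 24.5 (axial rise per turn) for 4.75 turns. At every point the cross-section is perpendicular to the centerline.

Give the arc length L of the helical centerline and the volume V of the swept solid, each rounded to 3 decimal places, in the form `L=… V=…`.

2πR = 2π·24 = 150.796447
per-turn = √(150.796447² + 24.5²) = √(22739.5685 + 600.25) = √23339.8185 = 152.773750
L = 4.75 × 152.773750 = 725.675310
V = π·1.5² × L = 7.068583 × 725.675310 = 5129.496503

L=725.675 V=5129.497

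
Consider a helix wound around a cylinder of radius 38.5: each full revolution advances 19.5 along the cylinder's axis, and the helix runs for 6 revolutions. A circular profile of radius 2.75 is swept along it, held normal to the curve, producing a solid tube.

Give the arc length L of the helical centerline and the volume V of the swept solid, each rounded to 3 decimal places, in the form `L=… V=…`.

2πR = 2π·38.5 = 241.902634
per-turn = √(241.902634² + 19.5²) = √(58516.8845 + 380.25) = √58897.1345 = 242.687318
L = 6 × 242.687318 = 1456.123910
V = π·2.75² × L = 23.758294 × 1456.123910 = 34595.020603

L=1456.124 V=34595.021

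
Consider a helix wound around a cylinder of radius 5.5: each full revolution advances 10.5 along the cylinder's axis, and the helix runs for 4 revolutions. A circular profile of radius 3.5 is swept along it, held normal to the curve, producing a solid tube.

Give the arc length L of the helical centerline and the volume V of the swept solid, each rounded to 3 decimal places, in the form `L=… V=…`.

L=144.470 V=5559.854

2πR = 2π·5.5 = 34.557519
per-turn = √(34.557519² + 10.5²) = √(1194.2221 + 110.25) = √1304.4721 = 36.117477
L = 4 × 36.117477 = 144.469907
V = π·3.5² × L = 38.484510 × 144.469907 = 5559.853594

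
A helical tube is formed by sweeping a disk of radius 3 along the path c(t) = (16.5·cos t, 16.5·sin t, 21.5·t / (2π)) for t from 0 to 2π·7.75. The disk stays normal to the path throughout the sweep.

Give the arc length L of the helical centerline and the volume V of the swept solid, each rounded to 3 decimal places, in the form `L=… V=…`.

2πR = 2π·16.5 = 103.672558
per-turn = √(103.672558² + 21.5²) = √(10747.9992 + 462.25) = √11210.2492 = 105.878464
L = 7.75 × 105.878464 = 820.558098
V = π·3² × L = 28.274334 × 820.558098 = 23200.733632

L=820.558 V=23200.734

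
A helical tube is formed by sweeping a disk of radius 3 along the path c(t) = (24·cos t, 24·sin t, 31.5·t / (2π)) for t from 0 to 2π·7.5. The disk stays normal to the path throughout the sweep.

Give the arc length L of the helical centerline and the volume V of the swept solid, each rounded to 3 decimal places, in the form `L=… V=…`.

L=1155.385 V=32667.745

2πR = 2π·24 = 150.796447
per-turn = √(150.796447² + 31.5²) = √(22739.5685 + 992.25) = √23731.8185 = 154.051350
L = 7.5 × 154.051350 = 1155.385128
V = π·3² × L = 28.274334 × 1155.385128 = 32667.744858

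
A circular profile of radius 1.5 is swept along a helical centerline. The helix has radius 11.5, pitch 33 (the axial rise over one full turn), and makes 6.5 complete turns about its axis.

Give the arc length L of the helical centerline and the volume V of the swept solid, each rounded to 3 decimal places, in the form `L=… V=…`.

L=516.332 V=3649.733

2πR = 2π·11.5 = 72.256631
per-turn = √(72.256631² + 33²) = √(5221.0207 + 1089) = √6310.0207 = 79.435639
L = 6.5 × 79.435639 = 516.331653
V = π·1.5² × L = 7.068583 × 516.331653 = 3649.733387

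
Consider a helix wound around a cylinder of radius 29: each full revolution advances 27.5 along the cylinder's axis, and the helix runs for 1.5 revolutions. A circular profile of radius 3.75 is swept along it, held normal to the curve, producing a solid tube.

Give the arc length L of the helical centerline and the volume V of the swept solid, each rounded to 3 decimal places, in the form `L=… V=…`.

2πR = 2π·29 = 182.212374
per-turn = √(182.212374² + 27.5²) = √(33201.3492 + 756.25) = √33957.5992 = 184.275878
L = 1.5 × 184.275878 = 276.413817
V = π·3.75² × L = 44.178647 × 276.413817 = 12211.588360

L=276.414 V=12211.588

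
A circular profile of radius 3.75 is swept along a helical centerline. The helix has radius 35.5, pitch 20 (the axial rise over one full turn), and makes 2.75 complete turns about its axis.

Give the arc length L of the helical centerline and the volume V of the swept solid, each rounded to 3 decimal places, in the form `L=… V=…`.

2πR = 2π·35.5 = 223.053078
per-turn = √(223.053078² + 20²) = √(49752.6758 + 400) = √50152.6758 = 223.947931
L = 2.75 × 223.947931 = 615.856810
V = π·3.75² × L = 44.178647 × 615.856810 = 27207.720429

L=615.857 V=27207.720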